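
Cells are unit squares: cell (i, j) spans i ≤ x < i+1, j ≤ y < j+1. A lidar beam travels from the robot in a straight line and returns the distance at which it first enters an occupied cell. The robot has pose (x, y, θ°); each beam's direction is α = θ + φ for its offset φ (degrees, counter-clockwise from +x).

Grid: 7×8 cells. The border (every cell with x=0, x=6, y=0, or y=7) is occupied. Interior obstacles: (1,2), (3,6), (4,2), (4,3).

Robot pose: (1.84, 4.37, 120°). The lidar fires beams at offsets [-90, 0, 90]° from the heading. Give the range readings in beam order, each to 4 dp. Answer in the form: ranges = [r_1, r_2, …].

beam 1: φ=-90°, α=30°
  d=(0.8660,0.5000)  start (1,4)  tX=0.1848 tY=1.2600  stride 1/|dx|=1.1547 1/|dy|=2.0000
    cross x-line → (2,4), t=0.1848
    cross y-line → (2,5), t=1.2600
    cross x-line → (3,5), t=1.3395
    cross x-line → (4,5), t=2.4942
    cross y-line → (4,6), t=3.2600
    cross x-line → (5,6), t=3.6489
    cross x-line → (6,6), t=4.8036 (wall)
  → r_1 = 4.8036
beam 2: φ=0°, α=120°
  d=(-0.5000,0.8660)  start (1,4)  tX=1.6800 tY=0.7275  stride 1/|dx|=2.0000 1/|dy|=1.1547
    cross y-line → (1,5), t=0.7275
    cross x-line → (0,5), t=1.6800 (wall)
  → r_2 = 1.6800
beam 3: φ=90°, α=210°
  d=(-0.8660,-0.5000)  start (1,4)  tX=0.9699 tY=0.7400  stride 1/|dx|=1.1547 1/|dy|=2.0000
    cross y-line → (1,3), t=0.7400
    cross x-line → (0,3), t=0.9699 (wall)
  → r_3 = 0.9699

ranges = [4.8036, 1.6800, 0.9699]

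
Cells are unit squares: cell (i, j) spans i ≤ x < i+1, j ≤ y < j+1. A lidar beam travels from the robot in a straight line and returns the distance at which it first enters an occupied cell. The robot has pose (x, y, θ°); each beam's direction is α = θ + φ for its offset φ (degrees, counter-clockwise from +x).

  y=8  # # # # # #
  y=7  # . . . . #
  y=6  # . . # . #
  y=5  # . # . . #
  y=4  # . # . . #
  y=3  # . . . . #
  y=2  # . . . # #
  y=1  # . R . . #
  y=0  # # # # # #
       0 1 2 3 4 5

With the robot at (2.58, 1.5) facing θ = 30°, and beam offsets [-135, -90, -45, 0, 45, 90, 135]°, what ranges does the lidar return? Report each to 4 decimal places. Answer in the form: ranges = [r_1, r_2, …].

ranges = [0.5176, 0.5774, 1.9319, 1.6397, 4.6587, 3.1600, 1.6357]

beam 1: φ=-135°, α=255°
  d=(-0.2588,-0.9659)  start (2,1)  tX=2.2409 tY=0.5176  stride 1/|dx|=3.8637 1/|dy|=1.0353
    cross y-line → (2,0), t=0.5176 (wall)
  → r_1 = 0.5176
beam 2: φ=-90°, α=300°
  d=(0.5000,-0.8660)  start (2,1)  tX=0.8400 tY=0.5774  stride 1/|dx|=2.0000 1/|dy|=1.1547
    cross y-line → (2,0), t=0.5774 (wall)
  → r_2 = 0.5774
beam 3: φ=-45°, α=345°
  d=(0.9659,-0.2588)  start (2,1)  tX=0.4348 tY=1.9319  stride 1/|dx|=1.0353 1/|dy|=3.8637
    cross x-line → (3,1), t=0.4348
    cross x-line → (4,1), t=1.4701
    cross y-line → (4,0), t=1.9319 (wall)
  → r_3 = 1.9319
beam 4: φ=0°, α=30°
  d=(0.8660,0.5000)  start (2,1)  tX=0.4850 tY=1.0000  stride 1/|dx|=1.1547 1/|dy|=2.0000
    cross x-line → (3,1), t=0.4850
    cross y-line → (3,2), t=1.0000
    cross x-line → (4,2), t=1.6397 (wall)
  → r_4 = 1.6397
beam 5: φ=45°, α=75°
  d=(0.2588,0.9659)  start (2,1)  tX=1.6228 tY=0.5176  stride 1/|dx|=3.8637 1/|dy|=1.0353
    cross y-line → (2,2), t=0.5176
    cross y-line → (2,3), t=1.5529
    cross x-line → (3,3), t=1.6228
    cross y-line → (3,4), t=2.5882
    cross y-line → (3,5), t=3.6235
    cross y-line → (3,6), t=4.6587 (wall)
  → r_5 = 4.6587
beam 6: φ=90°, α=120°
  d=(-0.5000,0.8660)  start (2,1)  tX=1.1600 tY=0.5774  stride 1/|dx|=2.0000 1/|dy|=1.1547
    cross y-line → (2,2), t=0.5774
    cross x-line → (1,2), t=1.1600
    cross y-line → (1,3), t=1.7321
    cross y-line → (1,4), t=2.8868
    cross x-line → (0,4), t=3.1600 (wall)
  → r_6 = 3.1600
beam 7: φ=135°, α=165°
  d=(-0.9659,0.2588)  start (2,1)  tX=0.6005 tY=1.9319  stride 1/|dx|=1.0353 1/|dy|=3.8637
    cross x-line → (1,1), t=0.6005
    cross x-line → (0,1), t=1.6357 (wall)
  → r_7 = 1.6357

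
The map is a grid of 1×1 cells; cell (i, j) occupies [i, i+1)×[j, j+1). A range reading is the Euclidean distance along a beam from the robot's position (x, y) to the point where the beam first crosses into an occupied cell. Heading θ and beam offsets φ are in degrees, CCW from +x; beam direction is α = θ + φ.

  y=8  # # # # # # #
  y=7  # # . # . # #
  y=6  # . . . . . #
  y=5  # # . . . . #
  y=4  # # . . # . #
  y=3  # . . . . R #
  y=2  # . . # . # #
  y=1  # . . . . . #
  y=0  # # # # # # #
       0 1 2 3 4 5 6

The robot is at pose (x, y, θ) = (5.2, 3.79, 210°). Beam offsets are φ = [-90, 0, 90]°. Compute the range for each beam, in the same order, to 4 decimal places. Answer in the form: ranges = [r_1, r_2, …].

ranges = [0.4000, 1.5800, 0.9122]

beam 1: φ=-90°, α=120°
  cosα=-0.5000 sinα=0.8660 | (5,3) | tMaxX 0.4000 tMaxY 0.2425 | tΔX 2.0000 tΔY 1.1547
    t=0.2425 [y] (5,4)
    t=0.4000 [x] (4,4) — stop
  → r_1 = 0.4000
beam 2: φ=0°, α=210°
  cosα=-0.8660 sinα=-0.5000 | (5,3) | tMaxX 0.2309 tMaxY 1.5800 | tΔX 1.1547 tΔY 2.0000
    t=0.2309 [x] (4,3)
    t=1.3856 [x] (3,3)
    t=1.5800 [y] (3,2) — stop
  → r_2 = 1.5800
beam 3: φ=90°, α=300°
  cosα=0.5000 sinα=-0.8660 | (5,3) | tMaxX 1.6000 tMaxY 0.9122 | tΔX 2.0000 tΔY 1.1547
    t=0.9122 [y] (5,2) — stop
  → r_3 = 0.9122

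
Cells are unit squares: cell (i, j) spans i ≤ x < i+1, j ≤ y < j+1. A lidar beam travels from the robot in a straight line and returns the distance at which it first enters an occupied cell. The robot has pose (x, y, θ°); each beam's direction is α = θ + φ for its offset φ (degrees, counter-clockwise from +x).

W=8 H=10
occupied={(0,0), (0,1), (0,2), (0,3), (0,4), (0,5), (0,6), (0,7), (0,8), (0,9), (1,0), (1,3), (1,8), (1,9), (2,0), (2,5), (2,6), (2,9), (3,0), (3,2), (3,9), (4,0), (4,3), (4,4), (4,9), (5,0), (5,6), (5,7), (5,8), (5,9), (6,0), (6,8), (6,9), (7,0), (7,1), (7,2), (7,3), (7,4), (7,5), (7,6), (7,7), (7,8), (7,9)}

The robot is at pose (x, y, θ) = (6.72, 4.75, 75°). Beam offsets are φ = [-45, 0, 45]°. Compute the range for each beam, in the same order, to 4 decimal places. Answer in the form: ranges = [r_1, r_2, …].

ranges = [0.3233, 1.0818, 1.4434]

beam 1: φ=-45°, α=30°
  d=(0.8660,0.5000)  start (6,4)  tX=0.3233 tY=0.5000  stride 1/|dx|=1.1547 1/|dy|=2.0000
    cross x-line → (7,4), t=0.3233 (wall)
  → r_1 = 0.3233
beam 2: φ=0°, α=75°
  d=(0.2588,0.9659)  start (6,4)  tX=1.0818 tY=0.2588  stride 1/|dx|=3.8637 1/|dy|=1.0353
    cross y-line → (6,5), t=0.2588
    cross x-line → (7,5), t=1.0818 (wall)
  → r_2 = 1.0818
beam 3: φ=45°, α=120°
  d=(-0.5000,0.8660)  start (6,4)  tX=1.4400 tY=0.2887  stride 1/|dx|=2.0000 1/|dy|=1.1547
    cross y-line → (6,5), t=0.2887
    cross x-line → (5,5), t=1.4400
    cross y-line → (5,6), t=1.4434 (wall)
  → r_3 = 1.4434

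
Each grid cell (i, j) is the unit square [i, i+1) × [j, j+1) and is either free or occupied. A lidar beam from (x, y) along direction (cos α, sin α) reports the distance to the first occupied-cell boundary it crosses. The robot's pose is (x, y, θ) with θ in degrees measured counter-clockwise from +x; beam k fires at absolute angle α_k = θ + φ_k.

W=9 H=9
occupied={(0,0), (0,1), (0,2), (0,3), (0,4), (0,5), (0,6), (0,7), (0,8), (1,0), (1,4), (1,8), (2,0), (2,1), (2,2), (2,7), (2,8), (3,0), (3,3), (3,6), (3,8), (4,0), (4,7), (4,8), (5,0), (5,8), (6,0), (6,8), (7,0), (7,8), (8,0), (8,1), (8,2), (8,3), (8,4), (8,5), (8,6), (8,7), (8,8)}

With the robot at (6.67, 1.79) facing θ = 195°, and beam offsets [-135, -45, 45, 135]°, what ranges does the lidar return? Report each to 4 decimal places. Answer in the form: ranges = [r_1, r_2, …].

ranges = [2.6600, 3.0831, 0.9122, 1.5358]

beam 1: φ=-135°, α=60°
  direction (0.5000, 0.8660); cell (6,1); t to first gridline: x 0.6600, y 0.2425 (then +2.0000 / +1.1547)
    (6,2) via y @ 0.2425
    (7,2) via x @ 0.6600
    (7,3) via y @ 1.3972
    (7,4) via y @ 2.5519
    (8,4) via x @ 2.6600  # hit
  → r_1 = 2.6600
beam 2: φ=-45°, α=150°
  direction (-0.8660, 0.5000); cell (6,1); t to first gridline: x 0.7736, y 0.4200 (then +1.1547 / +2.0000)
    (6,2) via y @ 0.4200
    (5,2) via x @ 0.7736
    (4,2) via x @ 1.9283
    (4,3) via y @ 2.4200
    (3,3) via x @ 3.0831  # hit
  → r_2 = 3.0831
beam 3: φ=45°, α=240°
  direction (-0.5000, -0.8660); cell (6,1); t to first gridline: x 1.3400, y 0.9122 (then +2.0000 / +1.1547)
    (6,0) via y @ 0.9122  # hit
  → r_3 = 0.9122
beam 4: φ=135°, α=330°
  direction (0.8660, -0.5000); cell (6,1); t to first gridline: x 0.3811, y 1.5800 (then +1.1547 / +2.0000)
    (7,1) via x @ 0.3811
    (8,1) via x @ 1.5358  # hit
  → r_4 = 1.5358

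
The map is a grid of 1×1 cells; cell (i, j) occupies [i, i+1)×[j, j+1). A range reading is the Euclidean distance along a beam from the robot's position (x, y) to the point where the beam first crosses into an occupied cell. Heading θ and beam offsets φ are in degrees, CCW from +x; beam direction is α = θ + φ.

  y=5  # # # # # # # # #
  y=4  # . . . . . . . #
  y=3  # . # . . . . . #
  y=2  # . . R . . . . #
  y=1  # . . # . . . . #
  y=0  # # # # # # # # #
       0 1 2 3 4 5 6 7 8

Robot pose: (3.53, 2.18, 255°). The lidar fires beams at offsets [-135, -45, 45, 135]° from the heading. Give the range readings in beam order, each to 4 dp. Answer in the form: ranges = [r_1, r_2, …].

beam 1: φ=-135°, α=120°
  cosα=-0.5000 sinα=0.8660 | (3,2) | tMaxX 1.0600 tMaxY 0.9469 | tΔX 2.0000 tΔY 1.1547
    t=0.9469 [y] (3,3)
    t=1.0600 [x] (2,3) — stop
  → r_1 = 1.0600
beam 2: φ=-45°, α=210°
  cosα=-0.8660 sinα=-0.5000 | (3,2) | tMaxX 0.6120 tMaxY 0.3600 | tΔX 1.1547 tΔY 2.0000
    t=0.3600 [y] (3,1) — stop
  → r_2 = 0.3600
beam 3: φ=45°, α=300°
  cosα=0.5000 sinα=-0.8660 | (3,2) | tMaxX 0.9400 tMaxY 0.2078 | tΔX 2.0000 tΔY 1.1547
    t=0.2078 [y] (3,1) — stop
  → r_3 = 0.2078
beam 4: φ=135°, α=30°
  cosα=0.8660 sinα=0.5000 | (3,2) | tMaxX 0.5427 tMaxY 1.6400 | tΔX 1.1547 tΔY 2.0000
    t=0.5427 [x] (4,2)
    t=1.6400 [y] (4,3)
    t=1.6974 [x] (5,3)
    t=2.8521 [x] (6,3)
    t=3.6400 [y] (6,4)
    t=4.0068 [x] (7,4)
    t=5.1615 [x] (8,4) — stop
  → r_4 = 5.1615

ranges = [1.0600, 0.3600, 0.2078, 5.1615]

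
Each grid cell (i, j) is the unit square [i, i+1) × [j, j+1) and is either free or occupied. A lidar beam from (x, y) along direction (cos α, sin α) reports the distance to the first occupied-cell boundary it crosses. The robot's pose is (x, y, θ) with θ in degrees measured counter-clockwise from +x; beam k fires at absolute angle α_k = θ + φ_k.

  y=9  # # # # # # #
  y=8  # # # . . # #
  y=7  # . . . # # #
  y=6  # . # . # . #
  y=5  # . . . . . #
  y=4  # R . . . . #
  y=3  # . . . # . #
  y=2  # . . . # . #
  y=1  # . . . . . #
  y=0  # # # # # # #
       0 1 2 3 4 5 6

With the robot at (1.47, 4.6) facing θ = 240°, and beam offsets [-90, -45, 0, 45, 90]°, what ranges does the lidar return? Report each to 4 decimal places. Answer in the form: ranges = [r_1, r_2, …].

ranges = [0.5427, 0.4866, 0.9400, 3.7270, 2.9214]

beam 1: φ=-90°, α=150°
  d=(-0.8660,0.5000)  start (1,4)  tX=0.5427 tY=0.8000  stride 1/|dx|=1.1547 1/|dy|=2.0000
    cross x-line → (0,4), t=0.5427 (wall)
  → r_1 = 0.5427
beam 2: φ=-45°, α=195°
  d=(-0.9659,-0.2588)  start (1,4)  tX=0.4866 tY=2.3182  stride 1/|dx|=1.0353 1/|dy|=3.8637
    cross x-line → (0,4), t=0.4866 (wall)
  → r_2 = 0.4866
beam 3: φ=0°, α=240°
  d=(-0.5000,-0.8660)  start (1,4)  tX=0.9400 tY=0.6928  stride 1/|dx|=2.0000 1/|dy|=1.1547
    cross y-line → (1,3), t=0.6928
    cross x-line → (0,3), t=0.9400 (wall)
  → r_3 = 0.9400
beam 4: φ=45°, α=285°
  d=(0.2588,-0.9659)  start (1,4)  tX=2.0478 tY=0.6212  stride 1/|dx|=3.8637 1/|dy|=1.0353
    cross y-line → (1,3), t=0.6212
    cross y-line → (1,2), t=1.6564
    cross x-line → (2,2), t=2.0478
    cross y-line → (2,1), t=2.6917
    cross y-line → (2,0), t=3.7270 (wall)
  → r_4 = 3.7270
beam 5: φ=90°, α=330°
  d=(0.8660,-0.5000)  start (1,4)  tX=0.6120 tY=1.2000  stride 1/|dx|=1.1547 1/|dy|=2.0000
    cross x-line → (2,4), t=0.6120
    cross y-line → (2,3), t=1.2000
    cross x-line → (3,3), t=1.7667
    cross x-line → (4,3), t=2.9214 (wall)
  → r_5 = 2.9214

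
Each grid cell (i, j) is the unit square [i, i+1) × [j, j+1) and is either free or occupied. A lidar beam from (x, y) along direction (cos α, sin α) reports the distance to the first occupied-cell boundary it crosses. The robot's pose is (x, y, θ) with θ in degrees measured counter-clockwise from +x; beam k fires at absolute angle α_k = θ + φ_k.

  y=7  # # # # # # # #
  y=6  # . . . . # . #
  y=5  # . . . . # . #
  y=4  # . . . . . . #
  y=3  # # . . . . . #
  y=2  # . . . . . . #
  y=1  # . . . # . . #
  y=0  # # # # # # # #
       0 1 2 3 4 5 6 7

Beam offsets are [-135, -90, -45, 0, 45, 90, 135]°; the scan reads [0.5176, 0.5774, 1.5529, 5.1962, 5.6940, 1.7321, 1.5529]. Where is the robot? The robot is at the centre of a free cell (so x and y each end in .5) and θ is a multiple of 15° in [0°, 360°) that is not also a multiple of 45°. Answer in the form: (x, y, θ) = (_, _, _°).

(x, y, θ) = (2.5, 1.5, 30°)

Candidates: 32 free-cell centres × 16 headings = 512 poses. Raycast each; keep the one whose scan matches to 4 dp.
  (4.5, 4.5, 30°): beam 1 = 3.6235 ≠ 0.5176 ✗
  (6.5, 2.5, 300°): beam 1 = 4.6587 ≠ 0.5176 ✗
  (3.5, 1.5, 210°): beam 1 = 5.6940 ≠ 0.5176 ✗
  …
  (2.5, 1.5, 30°): r_1=0.5176, r_2=0.5774, r_3=1.5529, r_4=5.1962, r_5=5.6940, r_6=1.7321, r_7=1.5529 — all match ✓
No second candidate reproduces the full scan.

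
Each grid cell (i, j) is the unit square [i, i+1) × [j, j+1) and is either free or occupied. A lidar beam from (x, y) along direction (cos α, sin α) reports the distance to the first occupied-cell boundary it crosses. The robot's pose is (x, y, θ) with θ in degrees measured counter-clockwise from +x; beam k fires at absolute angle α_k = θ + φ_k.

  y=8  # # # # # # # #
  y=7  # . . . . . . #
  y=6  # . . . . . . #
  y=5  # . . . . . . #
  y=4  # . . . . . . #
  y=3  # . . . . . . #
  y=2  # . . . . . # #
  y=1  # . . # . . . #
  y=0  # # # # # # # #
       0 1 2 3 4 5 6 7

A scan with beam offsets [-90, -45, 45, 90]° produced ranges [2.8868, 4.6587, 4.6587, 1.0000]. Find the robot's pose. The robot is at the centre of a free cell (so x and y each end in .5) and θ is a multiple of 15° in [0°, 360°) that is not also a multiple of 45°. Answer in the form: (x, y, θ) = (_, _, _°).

The pose lattice has 40·16 = 640 candidates. Test each by forward raycasting.
  (4.5, 5.5, 165°): beam 1 = 2.5882 ≠ 2.8868 ✗
  (6.5, 7.5, 285°): beam 1 = 5.6940 ≠ 2.8868 ✗
  (6.5, 3.5, 195°): beam 1 = 4.6587 ≠ 2.8868 ✗
  …
  (1.5, 3.5, 30°): r_1=2.8868, r_2=4.6587, r_3=4.6587, r_4=1.0000 — all match ✓
Unique over the lattice → pose = (1.5, 3.5, 30°).

(x, y, θ) = (1.5, 3.5, 30°)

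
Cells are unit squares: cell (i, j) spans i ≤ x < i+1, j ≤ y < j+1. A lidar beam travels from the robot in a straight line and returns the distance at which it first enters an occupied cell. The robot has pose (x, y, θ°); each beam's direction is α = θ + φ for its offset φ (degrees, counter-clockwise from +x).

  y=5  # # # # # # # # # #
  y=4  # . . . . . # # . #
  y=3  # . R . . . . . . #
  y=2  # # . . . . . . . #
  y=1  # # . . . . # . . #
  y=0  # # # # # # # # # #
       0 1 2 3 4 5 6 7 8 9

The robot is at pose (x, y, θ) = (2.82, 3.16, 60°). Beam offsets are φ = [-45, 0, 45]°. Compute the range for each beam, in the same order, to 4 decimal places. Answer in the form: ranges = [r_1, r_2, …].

beam 1: φ=-45°, α=15°
  d=(0.9659,0.2588)  start (2,3)  tX=0.1863 tY=3.2455  stride 1/|dx|=1.0353 1/|dy|=3.8637
    cross x-line → (3,3), t=0.1863
    cross x-line → (4,3), t=1.2216
    cross x-line → (5,3), t=2.2569
    cross y-line → (5,4), t=3.2455
    cross x-line → (6,4), t=3.2922 (wall)
  → r_1 = 3.2922
beam 2: φ=0°, α=60°
  d=(0.5000,0.8660)  start (2,3)  tX=0.3600 tY=0.9699  stride 1/|dx|=2.0000 1/|dy|=1.1547
    cross x-line → (3,3), t=0.3600
    cross y-line → (3,4), t=0.9699
    cross y-line → (3,5), t=2.1246 (wall)
  → r_2 = 2.1246
beam 3: φ=45°, α=105°
  d=(-0.2588,0.9659)  start (2,3)  tX=3.1682 tY=0.8696  stride 1/|dx|=3.8637 1/|dy|=1.0353
    cross y-line → (2,4), t=0.8696
    cross y-line → (2,5), t=1.9049 (wall)
  → r_3 = 1.9049

ranges = [3.2922, 2.1246, 1.9049]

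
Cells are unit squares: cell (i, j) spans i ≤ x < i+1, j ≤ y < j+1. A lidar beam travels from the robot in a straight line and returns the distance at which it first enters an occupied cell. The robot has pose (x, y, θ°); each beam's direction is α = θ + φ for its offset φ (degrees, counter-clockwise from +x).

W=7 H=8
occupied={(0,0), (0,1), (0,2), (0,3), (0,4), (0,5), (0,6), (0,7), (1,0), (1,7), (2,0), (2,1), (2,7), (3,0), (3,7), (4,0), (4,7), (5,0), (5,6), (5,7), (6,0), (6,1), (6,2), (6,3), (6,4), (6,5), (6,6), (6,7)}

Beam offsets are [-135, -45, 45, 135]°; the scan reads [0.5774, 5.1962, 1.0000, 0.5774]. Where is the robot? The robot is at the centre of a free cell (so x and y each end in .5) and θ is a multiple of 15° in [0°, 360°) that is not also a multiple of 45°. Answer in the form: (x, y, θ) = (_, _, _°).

(x, y, θ) = (5.5, 5.5, 255°)

Enumerate (i+0.5, j+0.5, θ) over the 28 free cells and 16 admissible headings. For each, cast all 4 beams and compare to the given ranges.
  (2.5, 6.5, 75°): beam 1 = 6.3509 ≠ 0.5774 ✗
  (5.5, 4.5, 105°): beam 2 = 1.0000 ≠ 5.1962 ✗
  (1.5, 1.5, 330°): beam 1 = 0.5176 ≠ 0.5774 ✗
  (4.5, 1.5, 120°): beam 1 = 1.5529 ≠ 0.5774 ✗
  (1.5, 4.5, 345°): beam 2 = 2.8868 ≠ 5.1962 ✗
  …
  (5.5, 5.5, 255°): r_1=0.5774, r_2=5.1962, r_3=1.0000, r_4=0.5774 — all match ✓
Unique over the lattice → pose = (5.5, 5.5, 255°).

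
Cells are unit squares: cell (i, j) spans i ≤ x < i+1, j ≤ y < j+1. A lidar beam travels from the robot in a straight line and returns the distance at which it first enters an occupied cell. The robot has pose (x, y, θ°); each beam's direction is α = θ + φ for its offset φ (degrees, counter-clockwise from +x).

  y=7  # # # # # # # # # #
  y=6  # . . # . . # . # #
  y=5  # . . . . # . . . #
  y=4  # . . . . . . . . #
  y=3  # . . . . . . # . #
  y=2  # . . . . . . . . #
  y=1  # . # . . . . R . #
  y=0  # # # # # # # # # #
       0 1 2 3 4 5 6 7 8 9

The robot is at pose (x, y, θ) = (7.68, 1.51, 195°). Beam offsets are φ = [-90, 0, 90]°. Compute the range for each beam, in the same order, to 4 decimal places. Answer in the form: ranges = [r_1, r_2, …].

ranges = [1.5426, 1.9705, 0.5280]

beam 1: φ=-90°, α=105°
  d=(-0.2588,0.9659)  start (7,1)  tX=2.6273 tY=0.5073  stride 1/|dx|=3.8637 1/|dy|=1.0353
    cross y-line → (7,2), t=0.5073
    cross y-line → (7,3), t=1.5426 (wall)
  → r_1 = 1.5426
beam 2: φ=0°, α=195°
  d=(-0.9659,-0.2588)  start (7,1)  tX=0.7040 tY=1.9705  stride 1/|dx|=1.0353 1/|dy|=3.8637
    cross x-line → (6,1), t=0.7040
    cross x-line → (5,1), t=1.7393
    cross y-line → (5,0), t=1.9705 (wall)
  → r_2 = 1.9705
beam 3: φ=90°, α=285°
  d=(0.2588,-0.9659)  start (7,1)  tX=1.2364 tY=0.5280  stride 1/|dx|=3.8637 1/|dy|=1.0353
    cross y-line → (7,0), t=0.5280 (wall)
  → r_3 = 0.5280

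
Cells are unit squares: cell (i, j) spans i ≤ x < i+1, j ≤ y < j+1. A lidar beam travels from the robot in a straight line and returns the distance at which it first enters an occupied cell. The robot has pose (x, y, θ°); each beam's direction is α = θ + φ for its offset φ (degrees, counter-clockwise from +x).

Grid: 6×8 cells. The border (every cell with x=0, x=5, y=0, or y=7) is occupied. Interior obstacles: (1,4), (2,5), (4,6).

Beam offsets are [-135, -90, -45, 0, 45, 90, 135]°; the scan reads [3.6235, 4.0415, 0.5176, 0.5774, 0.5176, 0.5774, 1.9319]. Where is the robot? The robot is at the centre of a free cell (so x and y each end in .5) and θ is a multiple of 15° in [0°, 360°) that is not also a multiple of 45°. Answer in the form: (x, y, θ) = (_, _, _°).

The pose lattice has 21·16 = 336 candidates. Test each by forward raycasting.
  (3.5, 5.5, 195°): beam 1 = 1.0000 ≠ 3.6235 ✗
  (4.5, 5.5, 240°): beam 1 = 0.5176 ≠ 3.6235 ✗
  (4.5, 3.5, 240°): beam 2 = 2.8868 ≠ 4.0415 ✗
  (3.5, 2.5, 60°): beam 1 = 1.5529 ≠ 3.6235 ✗
  (1.5, 6.5, 120°): beam 2 = 1.0000 ≠ 4.0415 ✗
  …
  (1.5, 3.5, 120°): r_1=3.6235, r_2=4.0415, r_3=0.5176, r_4=0.5774, r_5=0.5176, r_6=0.5774, r_7=1.9319 — all match ✓
Unique over the lattice → pose = (1.5, 3.5, 120°).

(x, y, θ) = (1.5, 3.5, 120°)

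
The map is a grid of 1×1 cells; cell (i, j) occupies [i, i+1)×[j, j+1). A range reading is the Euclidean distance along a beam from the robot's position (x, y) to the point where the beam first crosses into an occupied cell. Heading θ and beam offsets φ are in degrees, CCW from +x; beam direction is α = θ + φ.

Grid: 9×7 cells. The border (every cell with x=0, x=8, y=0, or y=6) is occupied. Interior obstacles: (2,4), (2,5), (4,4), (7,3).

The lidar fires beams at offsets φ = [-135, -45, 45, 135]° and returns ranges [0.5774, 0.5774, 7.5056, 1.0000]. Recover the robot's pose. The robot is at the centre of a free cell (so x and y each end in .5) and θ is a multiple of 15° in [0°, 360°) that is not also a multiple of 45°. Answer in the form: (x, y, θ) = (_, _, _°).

(x, y, θ) = (1.5, 1.5, 345°)

Candidates: 31 free-cell centres × 16 headings = 496 poses. Raycast each; keep the one whose scan matches to 4 dp.
  (5.5, 1.5, 15°): beam 2 = 1.0000 ≠ 0.5774 ✗
  (5.5, 3.5, 300°): beam 1 = 2.5882 ≠ 0.5774 ✗
  (6.5, 5.5, 120°): beam 1 = 1.5529 ≠ 0.5774 ✗
  (2.5, 2.5, 210°): beam 1 = 1.5529 ≠ 0.5774 ✗
  …
  (1.5, 1.5, 345°): r_1=0.5774, r_2=0.5774, r_3=7.5056, r_4=1.0000 — all match ✓
Only this pose fits every beam.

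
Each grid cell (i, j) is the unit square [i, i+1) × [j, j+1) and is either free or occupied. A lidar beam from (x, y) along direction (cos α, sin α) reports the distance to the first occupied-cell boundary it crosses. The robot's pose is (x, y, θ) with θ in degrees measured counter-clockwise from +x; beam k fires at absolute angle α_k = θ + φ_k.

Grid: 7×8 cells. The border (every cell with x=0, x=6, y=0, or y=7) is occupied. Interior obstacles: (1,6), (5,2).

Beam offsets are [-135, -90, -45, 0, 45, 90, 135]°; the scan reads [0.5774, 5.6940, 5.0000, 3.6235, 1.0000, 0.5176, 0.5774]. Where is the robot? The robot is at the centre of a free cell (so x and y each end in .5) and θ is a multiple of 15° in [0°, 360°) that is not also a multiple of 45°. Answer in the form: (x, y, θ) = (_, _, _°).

(x, y, θ) = (2.5, 6.5, 345°)

Enumerate (i+0.5, j+0.5, θ) over the 28 free cells and 16 admissible headings. For each, cast all 7 beams and compare to the given ranges.
  (4.5, 1.5, 30°): beam 1 = 0.5176 ≠ 0.5774 ✗
  (3.5, 3.5, 60°): beam 1 = 2.5882 ≠ 0.5774 ✗
  (2.5, 6.5, 255°): beam 2 = 0.5176 ≠ 5.6940 ✗
  …
  (2.5, 6.5, 345°): r_1=0.5774, r_2=5.6940, r_3=5.0000, r_4=3.6235, r_5=1.0000, r_6=0.5176, r_7=0.5774 — all match ✓
Only this pose fits every beam.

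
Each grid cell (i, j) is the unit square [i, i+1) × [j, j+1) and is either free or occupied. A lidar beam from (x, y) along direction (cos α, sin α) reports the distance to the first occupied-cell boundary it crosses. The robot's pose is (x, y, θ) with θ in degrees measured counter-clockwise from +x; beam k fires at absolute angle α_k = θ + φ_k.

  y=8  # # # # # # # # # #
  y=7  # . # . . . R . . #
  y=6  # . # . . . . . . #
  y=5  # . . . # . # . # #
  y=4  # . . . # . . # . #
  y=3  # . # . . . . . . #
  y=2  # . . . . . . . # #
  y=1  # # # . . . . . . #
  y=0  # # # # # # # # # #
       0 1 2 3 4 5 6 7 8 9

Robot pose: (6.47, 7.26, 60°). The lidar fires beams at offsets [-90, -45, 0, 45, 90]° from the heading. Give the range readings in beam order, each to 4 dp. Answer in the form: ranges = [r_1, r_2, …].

ranges = [2.5200, 2.6192, 0.8545, 0.7661, 1.4800]

beam 1: φ=-90°, α=330°
  d=(0.8660,-0.5000)  start (6,7)  tX=0.6120 tY=0.5200  stride 1/|dx|=1.1547 1/|dy|=2.0000
    cross y-line → (6,6), t=0.5200
    cross x-line → (7,6), t=0.6120
    cross x-line → (8,6), t=1.7667
    cross y-line → (8,5), t=2.5200 (wall)
  → r_1 = 2.5200
beam 2: φ=-45°, α=15°
  d=(0.9659,0.2588)  start (6,7)  tX=0.5487 tY=2.8591  stride 1/|dx|=1.0353 1/|dy|=3.8637
    cross x-line → (7,7), t=0.5487
    cross x-line → (8,7), t=1.5840
    cross x-line → (9,7), t=2.6192 (wall)
  → r_2 = 2.6192
beam 3: φ=0°, α=60°
  d=(0.5000,0.8660)  start (6,7)  tX=1.0600 tY=0.8545  stride 1/|dx|=2.0000 1/|dy|=1.1547
    cross y-line → (6,8), t=0.8545 (wall)
  → r_3 = 0.8545
beam 4: φ=45°, α=105°
  d=(-0.2588,0.9659)  start (6,7)  tX=1.8159 tY=0.7661  stride 1/|dx|=3.8637 1/|dy|=1.0353
    cross y-line → (6,8), t=0.7661 (wall)
  → r_4 = 0.7661
beam 5: φ=90°, α=150°
  d=(-0.8660,0.5000)  start (6,7)  tX=0.5427 tY=1.4800  stride 1/|dx|=1.1547 1/|dy|=2.0000
    cross x-line → (5,7), t=0.5427
    cross y-line → (5,8), t=1.4800 (wall)
  → r_5 = 1.4800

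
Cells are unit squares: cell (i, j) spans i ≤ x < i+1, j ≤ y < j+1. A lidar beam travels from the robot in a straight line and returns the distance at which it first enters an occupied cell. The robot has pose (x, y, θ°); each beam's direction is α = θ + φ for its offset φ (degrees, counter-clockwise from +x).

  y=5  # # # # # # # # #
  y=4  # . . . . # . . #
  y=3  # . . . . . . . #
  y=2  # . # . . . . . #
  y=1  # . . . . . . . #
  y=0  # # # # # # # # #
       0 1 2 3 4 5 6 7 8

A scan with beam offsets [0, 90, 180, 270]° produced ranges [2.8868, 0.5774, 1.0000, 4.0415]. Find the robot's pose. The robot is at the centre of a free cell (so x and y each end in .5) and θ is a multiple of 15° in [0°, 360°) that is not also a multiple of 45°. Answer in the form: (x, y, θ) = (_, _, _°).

(x, y, θ) = (5.5, 1.5, 150°)

Candidates: 26 free-cell centres × 16 headings = 416 poses. Raycast each; keep the one whose scan matches to 4 dp.
  (3.5, 2.5, 15°): beam 1 = 4.6587 ≠ 2.8868 ✗
  (1.5, 3.5, 15°): beam 1 = 3.6235 ≠ 2.8868 ✗
  (6.5, 4.5, 195°): beam 1 = 0.5176 ≠ 2.8868 ✗
  …
  (5.5, 1.5, 150°): r_1=2.8868, r_2=0.5774, r_3=1.0000, r_4=4.0415 — all match ✓
Only this pose fits every beam.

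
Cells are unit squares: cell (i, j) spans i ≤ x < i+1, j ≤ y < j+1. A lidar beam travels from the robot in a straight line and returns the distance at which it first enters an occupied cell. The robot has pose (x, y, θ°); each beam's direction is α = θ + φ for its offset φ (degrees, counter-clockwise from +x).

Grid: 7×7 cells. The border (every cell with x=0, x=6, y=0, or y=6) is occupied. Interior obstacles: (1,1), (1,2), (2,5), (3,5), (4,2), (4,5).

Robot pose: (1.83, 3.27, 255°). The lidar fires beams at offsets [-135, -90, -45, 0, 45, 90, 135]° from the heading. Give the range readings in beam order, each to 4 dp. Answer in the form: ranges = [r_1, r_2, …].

beam 1: φ=-135°, α=120°
  dir = (cos 120°, sin 120°) = (-0.5000, 0.8660); from cell (1,3)
  next x-line at t=1.6600, next y-line at t=0.8429; Δt_x=2.0000, Δt_y=1.1547
    y: enter (1,4) at t=0.8429
    x: enter (0,4) at t=1.6600 ← occupied
  → r_1 = 1.6600
beam 2: φ=-90°, α=165°
  dir = (cos 165°, sin 165°) = (-0.9659, 0.2588); from cell (1,3)
  next x-line at t=0.8593, next y-line at t=2.8205; Δt_x=1.0353, Δt_y=3.8637
    x: enter (0,3) at t=0.8593 ← occupied
  → r_2 = 0.8593
beam 3: φ=-45°, α=210°
  dir = (cos 210°, sin 210°) = (-0.8660, -0.5000); from cell (1,3)
  next x-line at t=0.9584, next y-line at t=0.5400; Δt_x=1.1547, Δt_y=2.0000
    y: enter (1,2) at t=0.5400 ← occupied
  → r_3 = 0.5400
beam 4: φ=0°, α=255°
  dir = (cos 255°, sin 255°) = (-0.2588, -0.9659); from cell (1,3)
  next x-line at t=3.2069, next y-line at t=0.2795; Δt_x=3.8637, Δt_y=1.0353
    y: enter (1,2) at t=0.2795 ← occupied
  → r_4 = 0.2795
beam 5: φ=45°, α=300°
  dir = (cos 300°, sin 300°) = (0.5000, -0.8660); from cell (1,3)
  next x-line at t=0.3400, next y-line at t=0.3118; Δt_x=2.0000, Δt_y=1.1547
    y: enter (1,2) at t=0.3118 ← occupied
  → r_5 = 0.3118
beam 6: φ=90°, α=345°
  dir = (cos 345°, sin 345°) = (0.9659, -0.2588); from cell (1,3)
  next x-line at t=0.1760, next y-line at t=1.0432; Δt_x=1.0353, Δt_y=3.8637
    x: enter (2,3) at t=0.1760
    y: enter (2,2) at t=1.0432
    x: enter (3,2) at t=1.2113
    x: enter (4,2) at t=2.2465 ← occupied
  → r_6 = 2.2465
beam 7: φ=135°, α=30°
  dir = (cos 30°, sin 30°) = (0.8660, 0.5000); from cell (1,3)
  next x-line at t=0.1963, next y-line at t=1.4600; Δt_x=1.1547, Δt_y=2.0000
    x: enter (2,3) at t=0.1963
    x: enter (3,3) at t=1.3510
    y: enter (3,4) at t=1.4600
    x: enter (4,4) at t=2.5057
    y: enter (4,5) at t=3.4600 ← occupied
  → r_7 = 3.4600

ranges = [1.6600, 0.8593, 0.5400, 0.2795, 0.3118, 2.2465, 3.4600]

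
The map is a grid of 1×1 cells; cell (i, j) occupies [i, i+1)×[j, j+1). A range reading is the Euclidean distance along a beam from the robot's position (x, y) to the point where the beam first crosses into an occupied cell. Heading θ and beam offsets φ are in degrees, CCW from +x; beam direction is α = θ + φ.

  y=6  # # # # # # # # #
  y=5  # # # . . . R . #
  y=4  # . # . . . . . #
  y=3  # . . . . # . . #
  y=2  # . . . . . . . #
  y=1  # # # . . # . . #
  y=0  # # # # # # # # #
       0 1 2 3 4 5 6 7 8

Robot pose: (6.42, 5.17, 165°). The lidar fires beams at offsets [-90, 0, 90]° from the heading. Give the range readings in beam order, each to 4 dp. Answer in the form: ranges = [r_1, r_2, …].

beam 1: φ=-90°, α=75°
  dir = (cos 75°, sin 75°) = (0.2588, 0.9659); from cell (6,5)
  next x-line at t=2.2409, next y-line at t=0.8593; Δt_x=3.8637, Δt_y=1.0353
    y: enter (6,6) at t=0.8593 ← occupied
  → r_1 = 0.8593
beam 2: φ=0°, α=165°
  dir = (cos 165°, sin 165°) = (-0.9659, 0.2588); from cell (6,5)
  next x-line at t=0.4348, next y-line at t=3.2069; Δt_x=1.0353, Δt_y=3.8637
    x: enter (5,5) at t=0.4348
    x: enter (4,5) at t=1.4701
    x: enter (3,5) at t=2.5054
    y: enter (3,6) at t=3.2069 ← occupied
  → r_2 = 3.2069
beam 3: φ=90°, α=255°
  dir = (cos 255°, sin 255°) = (-0.2588, -0.9659); from cell (6,5)
  next x-line at t=1.6228, next y-line at t=0.1760; Δt_x=3.8637, Δt_y=1.0353
    y: enter (6,4) at t=0.1760
    y: enter (6,3) at t=1.2113
    x: enter (5,3) at t=1.6228 ← occupied
  → r_3 = 1.6228

ranges = [0.8593, 3.2069, 1.6228]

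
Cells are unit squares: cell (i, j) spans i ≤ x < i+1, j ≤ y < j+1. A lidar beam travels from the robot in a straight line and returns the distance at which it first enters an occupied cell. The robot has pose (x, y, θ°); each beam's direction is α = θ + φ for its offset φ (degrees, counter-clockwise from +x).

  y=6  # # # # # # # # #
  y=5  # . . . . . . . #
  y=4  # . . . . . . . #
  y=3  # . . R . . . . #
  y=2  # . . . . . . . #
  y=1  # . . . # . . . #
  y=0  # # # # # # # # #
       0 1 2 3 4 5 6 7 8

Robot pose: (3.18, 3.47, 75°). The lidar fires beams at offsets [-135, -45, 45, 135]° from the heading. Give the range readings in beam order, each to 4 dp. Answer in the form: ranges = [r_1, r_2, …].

beam 1: φ=-135°, α=300°
  d=(0.5000,-0.8660)  start (3,3)  tX=1.6400 tY=0.5427  stride 1/|dx|=2.0000 1/|dy|=1.1547
    cross y-line → (3,2), t=0.5427
    cross x-line → (4,2), t=1.6400
    cross y-line → (4,1), t=1.6974 (wall)
  → r_1 = 1.6974
beam 2: φ=-45°, α=30°
  d=(0.8660,0.5000)  start (3,3)  tX=0.9469 tY=1.0600  stride 1/|dx|=1.1547 1/|dy|=2.0000
    cross x-line → (4,3), t=0.9469
    cross y-line → (4,4), t=1.0600
    cross x-line → (5,4), t=2.1016
    cross y-line → (5,5), t=3.0600
    cross x-line → (6,5), t=3.2563
    cross x-line → (7,5), t=4.4110
    cross y-line → (7,6), t=5.0600 (wall)
  → r_2 = 5.0600
beam 3: φ=45°, α=120°
  d=(-0.5000,0.8660)  start (3,3)  tX=0.3600 tY=0.6120  stride 1/|dx|=2.0000 1/|dy|=1.1547
    cross x-line → (2,3), t=0.3600
    cross y-line → (2,4), t=0.6120
    cross y-line → (2,5), t=1.7667
    cross x-line → (1,5), t=2.3600
    cross y-line → (1,6), t=2.9214 (wall)
  → r_3 = 2.9214
beam 4: φ=135°, α=210°
  d=(-0.8660,-0.5000)  start (3,3)  tX=0.2078 tY=0.9400  stride 1/|dx|=1.1547 1/|dy|=2.0000
    cross x-line → (2,3), t=0.2078
    cross y-line → (2,2), t=0.9400
    cross x-line → (1,2), t=1.3625
    cross x-line → (0,2), t=2.5172 (wall)
  → r_4 = 2.5172

ranges = [1.6974, 5.0600, 2.9214, 2.5172]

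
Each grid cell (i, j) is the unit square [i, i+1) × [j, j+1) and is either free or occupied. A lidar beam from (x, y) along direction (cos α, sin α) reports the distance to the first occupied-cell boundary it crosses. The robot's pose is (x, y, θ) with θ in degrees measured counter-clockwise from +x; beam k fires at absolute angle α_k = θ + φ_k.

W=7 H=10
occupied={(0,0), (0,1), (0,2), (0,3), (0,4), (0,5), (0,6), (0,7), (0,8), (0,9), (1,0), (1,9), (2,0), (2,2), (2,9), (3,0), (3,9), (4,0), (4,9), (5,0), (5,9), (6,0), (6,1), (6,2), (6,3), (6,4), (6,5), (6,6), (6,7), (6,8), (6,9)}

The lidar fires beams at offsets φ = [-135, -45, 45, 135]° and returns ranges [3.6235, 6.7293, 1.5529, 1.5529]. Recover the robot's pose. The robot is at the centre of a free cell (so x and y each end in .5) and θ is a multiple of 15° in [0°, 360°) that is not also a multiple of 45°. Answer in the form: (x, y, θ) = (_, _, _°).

Candidates: 39 free-cell centres × 16 headings = 624 poses. Raycast each; keep the one whose scan matches to 4 dp.
  (4.5, 3.5, 60°): beam 1 = 2.5882 ≠ 3.6235 ✗
  (2.5, 6.5, 345°): beam 1 = 1.7321 ≠ 3.6235 ✗
  (1.5, 5.5, 15°): beam 1 = 1.0000 ≠ 3.6235 ✗
  (2.5, 7.5, 240°): beam 1 = 1.5529 ≠ 3.6235 ✗
  (3.5, 3.5, 285°): beam 1 = 2.8868 ≠ 3.6235 ✗
  …
  (4.5, 7.5, 300°): r_1=3.6235, r_2=6.7293, r_3=1.5529, r_4=1.5529 — all match ✓
Unique over the lattice → pose = (4.5, 7.5, 300°).

(x, y, θ) = (4.5, 7.5, 300°)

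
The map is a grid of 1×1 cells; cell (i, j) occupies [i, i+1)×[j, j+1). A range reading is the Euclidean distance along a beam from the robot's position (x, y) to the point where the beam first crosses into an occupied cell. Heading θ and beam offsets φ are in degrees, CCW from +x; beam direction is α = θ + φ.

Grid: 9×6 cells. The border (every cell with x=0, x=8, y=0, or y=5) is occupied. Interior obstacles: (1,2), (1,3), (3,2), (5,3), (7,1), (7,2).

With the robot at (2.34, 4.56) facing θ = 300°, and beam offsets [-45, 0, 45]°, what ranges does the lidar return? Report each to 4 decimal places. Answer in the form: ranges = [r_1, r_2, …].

beam 1: φ=-45°, α=255°
  d=(-0.2588,-0.9659)  start (2,4)  tX=1.3137 tY=0.5798  stride 1/|dx|=3.8637 1/|dy|=1.0353
    cross y-line → (2,3), t=0.5798
    cross x-line → (1,3), t=1.3137 (wall)
  → r_1 = 1.3137
beam 2: φ=0°, α=300°
  d=(0.5000,-0.8660)  start (2,4)  tX=1.3200 tY=0.6466  stride 1/|dx|=2.0000 1/|dy|=1.1547
    cross y-line → (2,3), t=0.6466
    cross x-line → (3,3), t=1.3200
    cross y-line → (3,2), t=1.8013 (wall)
  → r_2 = 1.8013
beam 3: φ=45°, α=345°
  d=(0.9659,-0.2588)  start (2,4)  tX=0.6833 tY=2.1637  stride 1/|dx|=1.0353 1/|dy|=3.8637
    cross x-line → (3,4), t=0.6833
    cross x-line → (4,4), t=1.7186
    cross y-line → (4,3), t=2.1637
    cross x-line → (5,3), t=2.7538 (wall)
  → r_3 = 2.7538

ranges = [1.3137, 1.8013, 2.7538]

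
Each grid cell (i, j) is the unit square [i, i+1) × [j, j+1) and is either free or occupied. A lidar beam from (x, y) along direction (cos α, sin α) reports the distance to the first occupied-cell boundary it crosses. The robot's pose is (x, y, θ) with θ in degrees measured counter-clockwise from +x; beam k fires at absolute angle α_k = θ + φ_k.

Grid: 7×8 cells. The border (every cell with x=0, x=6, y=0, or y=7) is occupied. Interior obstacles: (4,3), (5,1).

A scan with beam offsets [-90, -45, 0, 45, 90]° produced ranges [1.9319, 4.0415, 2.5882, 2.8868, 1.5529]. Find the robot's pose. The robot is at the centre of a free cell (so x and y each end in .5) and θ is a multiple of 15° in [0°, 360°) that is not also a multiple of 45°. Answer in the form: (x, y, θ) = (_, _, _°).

(x, y, θ) = (2.5, 4.5, 75°)

The pose lattice has 28·16 = 448 candidates. Test each by forward raycasting.
  (1.5, 3.5, 210°): beam 1 = 1.0000 ≠ 1.9319 ✗
  (4.5, 4.5, 105°): beam 1 = 1.5529 ≠ 1.9319 ✗
  (1.5, 1.5, 60°): beam 1 = 1.0000 ≠ 1.9319 ✗
  (1.5, 6.5, 300°): beam 1 = 0.5774 ≠ 1.9319 ✗
  …
  (2.5, 4.5, 75°): r_1=1.9319, r_2=4.0415, r_3=2.5882, r_4=2.8868, r_5=1.5529 — all match ✓
Only this pose fits every beam.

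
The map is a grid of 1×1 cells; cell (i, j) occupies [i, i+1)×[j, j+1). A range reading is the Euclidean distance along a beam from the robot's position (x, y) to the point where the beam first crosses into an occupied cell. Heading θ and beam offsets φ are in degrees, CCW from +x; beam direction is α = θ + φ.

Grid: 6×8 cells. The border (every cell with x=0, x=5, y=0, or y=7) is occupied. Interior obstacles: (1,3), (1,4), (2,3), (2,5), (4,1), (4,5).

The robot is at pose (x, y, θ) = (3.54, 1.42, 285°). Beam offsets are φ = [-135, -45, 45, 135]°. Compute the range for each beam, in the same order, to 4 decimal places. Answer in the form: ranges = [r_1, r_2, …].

beam 1: φ=-135°, α=150°
  direction (-0.8660, 0.5000); cell (3,1); t to first gridline: x 0.6235, y 1.1600 (then +1.1547 / +2.0000)
    (2,1) via x @ 0.6235
    (2,2) via y @ 1.1600
    (1,2) via x @ 1.7782
    (0,2) via x @ 2.9329  # hit
  → r_1 = 2.9329
beam 2: φ=-45°, α=240°
  direction (-0.5000, -0.8660); cell (3,1); t to first gridline: x 1.0800, y 0.4850 (then +2.0000 / +1.1547)
    (3,0) via y @ 0.4850  # hit
  → r_2 = 0.4850
beam 3: φ=45°, α=330°
  direction (0.8660, -0.5000); cell (3,1); t to first gridline: x 0.5312, y 0.8400 (then +1.1547 / +2.0000)
    (4,1) via x @ 0.5312  # hit
  → r_3 = 0.5312
beam 4: φ=135°, α=60°
  direction (0.5000, 0.8660); cell (3,1); t to first gridline: x 0.9200, y 0.6697 (then +2.0000 / +1.1547)
    (3,2) via y @ 0.6697
    (4,2) via x @ 0.9200
    (4,3) via y @ 1.8244
    (5,3) via x @ 2.9200  # hit
  → r_4 = 2.9200

ranges = [2.9329, 0.4850, 0.5312, 2.9200]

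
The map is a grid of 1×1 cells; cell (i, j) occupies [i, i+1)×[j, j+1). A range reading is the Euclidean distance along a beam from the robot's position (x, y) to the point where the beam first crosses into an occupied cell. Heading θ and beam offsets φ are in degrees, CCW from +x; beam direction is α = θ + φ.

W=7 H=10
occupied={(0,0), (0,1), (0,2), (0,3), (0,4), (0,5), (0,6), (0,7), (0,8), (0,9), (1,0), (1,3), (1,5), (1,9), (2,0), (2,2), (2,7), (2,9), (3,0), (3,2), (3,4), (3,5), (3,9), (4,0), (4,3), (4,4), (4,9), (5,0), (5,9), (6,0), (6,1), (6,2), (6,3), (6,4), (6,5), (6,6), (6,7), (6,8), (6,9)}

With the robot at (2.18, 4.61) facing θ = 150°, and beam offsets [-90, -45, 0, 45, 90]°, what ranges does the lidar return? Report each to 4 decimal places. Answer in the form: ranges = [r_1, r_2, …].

ranges = [5.0691, 0.6955, 0.7800, 1.2216, 0.7044]

beam 1: φ=-90°, α=60°
  cosα=0.5000 sinα=0.8660 | (2,4) | tMaxX 1.6400 tMaxY 0.4503 | tΔX 2.0000 tΔY 1.1547
    t=0.4503 [y] (2,5)
    t=1.6050 [y] (2,6)
    t=1.6400 [x] (3,6)
    t=2.7597 [y] (3,7)
    t=3.6400 [x] (4,7)
    t=3.9144 [y] (4,8)
    t=5.0691 [y] (4,9) — stop
  → r_1 = 5.0691
beam 2: φ=-45°, α=105°
  cosα=-0.2588 sinα=0.9659 | (2,4) | tMaxX 0.6955 tMaxY 0.4038 | tΔX 3.8637 tΔY 1.0353
    t=0.4038 [y] (2,5)
    t=0.6955 [x] (1,5) — stop
  → r_2 = 0.6955
beam 3: φ=0°, α=150°
  cosα=-0.8660 sinα=0.5000 | (2,4) | tMaxX 0.2078 tMaxY 0.7800 | tΔX 1.1547 tΔY 2.0000
    t=0.2078 [x] (1,4)
    t=0.7800 [y] (1,5) — stop
  → r_3 = 0.7800
beam 4: φ=45°, α=195°
  cosα=-0.9659 sinα=-0.2588 | (2,4) | tMaxX 0.1863 tMaxY 2.3569 | tΔX 1.0353 tΔY 3.8637
    t=0.1863 [x] (1,4)
    t=1.2216 [x] (0,4) — stop
  → r_4 = 1.2216
beam 5: φ=90°, α=240°
  cosα=-0.5000 sinα=-0.8660 | (2,4) | tMaxX 0.3600 tMaxY 0.7044 | tΔX 2.0000 tΔY 1.1547
    t=0.3600 [x] (1,4)
    t=0.7044 [y] (1,3) — stop
  → r_5 = 0.7044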